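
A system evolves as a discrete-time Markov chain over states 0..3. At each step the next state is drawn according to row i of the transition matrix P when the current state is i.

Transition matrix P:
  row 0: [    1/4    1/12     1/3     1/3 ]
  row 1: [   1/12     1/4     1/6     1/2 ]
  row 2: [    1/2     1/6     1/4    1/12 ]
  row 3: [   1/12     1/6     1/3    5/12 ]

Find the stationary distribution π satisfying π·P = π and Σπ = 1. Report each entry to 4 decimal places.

Balance equations π_j = Σ_i π_i·P[i][j]:
  π_0 = 1/4·π_0 + 1/12·π_1 + 1/2·π_2 + 1/12·π_3
  π_1 = 1/12·π_0 + 1/4·π_1 + 1/6·π_2 + 1/6·π_3
  π_2 = 1/3·π_0 + 1/6·π_1 + 1/4·π_2 + 1/3·π_3
  normalize: π_0 + π_1 + π_2 + π_3 = 1
Solving the linear system gives exactly π = [343/1420, 227/1420, 201/710, 112/355].

π = [0.2415, 0.1599, 0.2831, 0.3155]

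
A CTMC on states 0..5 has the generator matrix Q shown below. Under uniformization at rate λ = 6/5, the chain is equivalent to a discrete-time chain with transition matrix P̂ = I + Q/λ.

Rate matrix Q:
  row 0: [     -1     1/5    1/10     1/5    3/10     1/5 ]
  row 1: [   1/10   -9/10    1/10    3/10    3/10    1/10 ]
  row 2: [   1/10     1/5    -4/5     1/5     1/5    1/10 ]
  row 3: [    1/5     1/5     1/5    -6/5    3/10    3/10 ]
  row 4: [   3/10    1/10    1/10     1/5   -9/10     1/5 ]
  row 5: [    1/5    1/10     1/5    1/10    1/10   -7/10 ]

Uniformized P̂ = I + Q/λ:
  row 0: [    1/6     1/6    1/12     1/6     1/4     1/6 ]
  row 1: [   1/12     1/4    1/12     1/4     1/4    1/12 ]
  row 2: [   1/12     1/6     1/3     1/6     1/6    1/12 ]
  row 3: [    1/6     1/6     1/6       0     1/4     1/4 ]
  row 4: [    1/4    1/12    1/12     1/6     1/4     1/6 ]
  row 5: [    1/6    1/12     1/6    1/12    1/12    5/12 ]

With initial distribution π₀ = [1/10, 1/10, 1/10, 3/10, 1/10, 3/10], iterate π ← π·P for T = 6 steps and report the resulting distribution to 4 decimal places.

t=0: π = [0.1000, 0.1000, 0.1000, 0.3000, 0.1000, 0.3000]
t=1: π = [0.1583, 0.1417, 0.1583, 0.1000, 0.1917, 0.2500]
t=2: π = [0.1576, 0.1417, 0.1521, 0.1410, 0.1951, 0.2125]
t=3: π = [0.1584, 0.1445, 0.1508, 0.1373, 0.2019, 0.2071]
t=4: π = [0.1589, 0.1446, 0.1497, 0.1386, 0.2029, 0.2053]
t=5: π = [0.1590, 0.1447, 0.1494, 0.1385, 0.2033, 0.2050]
t=6: π = [0.1591, 0.1447, 0.1493, 0.1386, 0.2034, 0.2049]

π = [0.1591, 0.1447, 0.1493, 0.1386, 0.2034, 0.2049]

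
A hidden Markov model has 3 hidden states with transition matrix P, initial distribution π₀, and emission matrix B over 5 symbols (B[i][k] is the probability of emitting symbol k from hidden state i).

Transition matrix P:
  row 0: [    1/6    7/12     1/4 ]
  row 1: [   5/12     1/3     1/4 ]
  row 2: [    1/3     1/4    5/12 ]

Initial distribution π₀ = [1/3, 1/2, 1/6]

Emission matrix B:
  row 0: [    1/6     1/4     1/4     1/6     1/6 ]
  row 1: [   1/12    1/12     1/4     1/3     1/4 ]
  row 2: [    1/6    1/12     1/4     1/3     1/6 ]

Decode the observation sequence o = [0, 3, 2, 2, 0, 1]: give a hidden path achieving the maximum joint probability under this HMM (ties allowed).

t=0: δ = [5.556e-02, 4.167e-02, 2.778e-02]  (obs o_0=0)
t=1: δ = [2.894e-03, 1.080e-02, 4.630e-03]  ψ = [1, 0, 0]  (obs o_1=3)
t=2: δ = [1.125e-03, 9.002e-04, 6.752e-04]  ψ = [1, 1, 1]  (obs o_2=2)
t=3: δ = [9.377e-05, 1.641e-04, 7.033e-05]  ψ = [1, 0, 0]  (obs o_3=2)
t=4: δ = [1.140e-05, 4.558e-06, 6.838e-06]  ψ = [1, 0, 1]  (obs o_4=0)
t=5: δ = [5.698e-07, 5.540e-07, 2.374e-07]  ψ = [2, 0, 0]  (obs o_5=1)
backtrack: best end state = 0; path = [0, 1, 0, 1, 2, 0]

path = [0, 1, 0, 1, 2, 0]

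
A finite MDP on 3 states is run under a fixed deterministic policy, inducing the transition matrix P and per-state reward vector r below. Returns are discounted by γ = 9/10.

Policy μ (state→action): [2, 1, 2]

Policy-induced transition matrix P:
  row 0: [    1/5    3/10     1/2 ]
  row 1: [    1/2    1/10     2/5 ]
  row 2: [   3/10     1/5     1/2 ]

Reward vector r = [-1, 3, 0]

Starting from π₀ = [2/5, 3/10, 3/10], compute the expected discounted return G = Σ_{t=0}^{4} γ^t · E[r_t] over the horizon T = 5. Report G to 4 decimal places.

G = 1.4825

t=0: π = [0.4000, 0.3000, 0.3000], E[r] = 0.5000, γ^t·E[r] = 0.500000, running G = 0.500000
t=1: π = [0.3200, 0.2100, 0.4700], E[r] = 0.3100, γ^t·E[r] = 0.279000, running G = 0.779000
t=2: π = [0.3100, 0.2110, 0.4790], E[r] = 0.3230, γ^t·E[r] = 0.261630, running G = 1.040630
t=3: π = [0.3112, 0.2099, 0.4789], E[r] = 0.3185, γ^t·E[r] = 0.232187, running G = 1.272817
t=4: π = [0.3109, 0.2101, 0.4790], E[r] = 0.3195, γ^t·E[r] = 0.209644, running G = 1.482460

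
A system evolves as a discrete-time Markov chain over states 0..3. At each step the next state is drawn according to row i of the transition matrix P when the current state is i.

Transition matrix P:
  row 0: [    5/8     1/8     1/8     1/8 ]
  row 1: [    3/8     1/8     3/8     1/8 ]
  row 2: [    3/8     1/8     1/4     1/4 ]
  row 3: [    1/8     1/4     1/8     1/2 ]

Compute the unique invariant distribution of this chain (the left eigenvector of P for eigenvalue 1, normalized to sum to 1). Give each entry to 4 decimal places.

Balance equations π_j = Σ_i π_i·P[i][j]:
  π_0 = 5/8·π_0 + 3/8·π_1 + 3/8·π_2 + 1/8·π_3
  π_1 = 1/8·π_0 + 1/8·π_1 + 1/8·π_2 + 1/4·π_3
  π_2 = 1/8·π_0 + 3/8·π_1 + 1/4·π_2 + 1/8·π_3
  normalize: π_0 + π_1 + π_2 + π_3 = 1
Solving the linear system gives exactly π = [117/278, 43/278, 26/139, 33/139].

π = [0.4209, 0.1547, 0.1871, 0.2374]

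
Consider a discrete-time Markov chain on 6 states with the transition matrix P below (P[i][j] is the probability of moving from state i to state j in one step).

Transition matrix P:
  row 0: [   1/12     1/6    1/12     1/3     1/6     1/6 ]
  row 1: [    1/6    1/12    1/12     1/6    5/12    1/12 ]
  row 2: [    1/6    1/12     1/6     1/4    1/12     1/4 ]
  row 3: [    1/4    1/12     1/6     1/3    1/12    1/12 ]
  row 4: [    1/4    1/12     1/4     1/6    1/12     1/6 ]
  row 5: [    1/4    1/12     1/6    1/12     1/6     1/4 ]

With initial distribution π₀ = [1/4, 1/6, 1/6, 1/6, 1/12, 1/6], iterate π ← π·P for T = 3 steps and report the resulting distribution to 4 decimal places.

π = [0.1954, 0.1000, 0.1541, 0.2384, 0.1464, 0.1658]

t=0: π = [0.2500, 0.1667, 0.1667, 0.1667, 0.0833, 0.1667]
t=1: π = [0.1806, 0.1042, 0.1389, 0.2361, 0.1736, 0.1667]
t=2: π = [0.1997, 0.0984, 0.1574, 0.2338, 0.1470, 0.1638]
t=3: π = [0.1954, 0.1000, 0.1541, 0.2384, 0.1464, 0.1658]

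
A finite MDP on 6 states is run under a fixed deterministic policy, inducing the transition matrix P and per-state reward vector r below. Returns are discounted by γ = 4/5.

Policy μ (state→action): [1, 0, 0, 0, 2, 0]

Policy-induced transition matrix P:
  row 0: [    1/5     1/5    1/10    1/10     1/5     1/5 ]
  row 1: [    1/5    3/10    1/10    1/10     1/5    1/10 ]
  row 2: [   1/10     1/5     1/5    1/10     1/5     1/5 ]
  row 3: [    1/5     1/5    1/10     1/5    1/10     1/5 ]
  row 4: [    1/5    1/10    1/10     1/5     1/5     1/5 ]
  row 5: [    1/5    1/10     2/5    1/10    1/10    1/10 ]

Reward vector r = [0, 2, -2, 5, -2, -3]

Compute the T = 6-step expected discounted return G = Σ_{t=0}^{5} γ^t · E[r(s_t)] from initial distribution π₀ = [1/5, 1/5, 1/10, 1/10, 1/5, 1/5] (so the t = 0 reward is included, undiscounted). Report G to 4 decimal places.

G = -0.7010

t=0: π = [0.2000, 0.2000, 0.1000, 0.1000, 0.2000, 0.2000], E[r] = -0.3000, γ^t·E[r] = -0.300000, running G = -0.300000
t=1: π = [0.1900, 0.1800, 0.1700, 0.1300, 0.1700, 0.1600], E[r] = -0.1500, γ^t·E[r] = -0.120000, running G = -0.420000
t=2: π = [0.1830, 0.1850, 0.1650, 0.1300, 0.1710, 0.1660], E[r] = -0.1500, γ^t·E[r] = -0.096000, running G = -0.516000
t=3: π = [0.1835, 0.1848, 0.1663, 0.1301, 0.1704, 0.1649], E[r] = -0.1480, γ^t·E[r] = -0.075776, running G = -0.591776
t=4: π = [0.1834, 0.1850, 0.1661, 0.1301, 0.1705, 0.1650], E[r] = -0.1481, γ^t·E[r] = -0.060678, running G = -0.652454
t=5: π = [0.1834, 0.1849, 0.1661, 0.1301, 0.1705, 0.1650], E[r] = -0.1481, γ^t·E[r] = -0.048519, running G = -0.700973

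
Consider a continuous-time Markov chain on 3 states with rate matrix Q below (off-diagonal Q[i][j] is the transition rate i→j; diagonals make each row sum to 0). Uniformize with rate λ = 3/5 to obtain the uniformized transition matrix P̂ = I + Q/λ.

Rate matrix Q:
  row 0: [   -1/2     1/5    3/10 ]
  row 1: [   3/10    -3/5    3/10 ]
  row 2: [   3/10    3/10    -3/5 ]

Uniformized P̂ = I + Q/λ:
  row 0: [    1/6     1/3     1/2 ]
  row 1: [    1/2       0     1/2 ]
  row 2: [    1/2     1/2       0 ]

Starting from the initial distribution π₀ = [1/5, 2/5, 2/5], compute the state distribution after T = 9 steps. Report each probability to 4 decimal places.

π = [0.3750, 0.2918, 0.3332]

t=0: π = [0.2000, 0.4000, 0.4000]
t=1: π = [0.4333, 0.2667, 0.3000]
t=2: π = [0.3556, 0.2944, 0.3500]
t=3: π = [0.3815, 0.2935, 0.3250]
t=4: π = [0.3728, 0.2897, 0.3375]
t=5: π = [0.3757, 0.2930, 0.3313]
t=6: π = [0.3748, 0.2909, 0.3344]
t=7: π = [0.3751, 0.2921, 0.3328]
t=8: π = [0.3750, 0.2914, 0.3336]
t=9: π = [0.3750, 0.2918, 0.3332]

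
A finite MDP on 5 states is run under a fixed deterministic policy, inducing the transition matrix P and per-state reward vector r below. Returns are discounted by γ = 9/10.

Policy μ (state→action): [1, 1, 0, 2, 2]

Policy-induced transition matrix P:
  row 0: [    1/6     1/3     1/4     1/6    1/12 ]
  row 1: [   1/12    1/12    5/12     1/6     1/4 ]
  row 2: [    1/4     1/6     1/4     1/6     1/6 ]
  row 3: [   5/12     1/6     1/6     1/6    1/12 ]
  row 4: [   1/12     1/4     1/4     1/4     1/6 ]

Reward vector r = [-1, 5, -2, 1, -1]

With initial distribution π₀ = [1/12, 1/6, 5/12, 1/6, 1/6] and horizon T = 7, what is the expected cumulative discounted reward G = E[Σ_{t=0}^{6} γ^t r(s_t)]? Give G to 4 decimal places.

G = 1.0027

t=0: π = [0.0833, 0.1667, 0.4167, 0.1667, 0.1667], E[r] = -0.0833, γ^t·E[r] = -0.083333, running G = -0.083333
t=1: π = [0.2153, 0.1806, 0.2639, 0.1806, 0.1597], E[r] = 0.1806, γ^t·E[r] = 0.162500, running G = 0.079167
t=2: π = [0.2054, 0.2008, 0.2650, 0.1800, 0.1487], E[r] = 0.2998, γ^t·E[r] = 0.242813, running G = 0.321979
t=3: π = [0.2046, 0.1966, 0.2685, 0.1791, 0.1513], E[r] = 0.2690, γ^t·E[r] = 0.196137, running G = 0.518116
t=4: π = [0.2048, 0.1970, 0.2678, 0.1793, 0.1511], E[r] = 0.2727, γ^t·E[r] = 0.178909, running G = 0.697025
t=5: π = [0.2048, 0.1970, 0.2679, 0.1793, 0.1511], E[r] = 0.2725, γ^t·E[r] = 0.160894, running G = 0.857919
t=6: π = [0.2048, 0.1970, 0.2679, 0.1793, 0.1511], E[r] = 0.2725, γ^t·E[r] = 0.144802, running G = 1.002721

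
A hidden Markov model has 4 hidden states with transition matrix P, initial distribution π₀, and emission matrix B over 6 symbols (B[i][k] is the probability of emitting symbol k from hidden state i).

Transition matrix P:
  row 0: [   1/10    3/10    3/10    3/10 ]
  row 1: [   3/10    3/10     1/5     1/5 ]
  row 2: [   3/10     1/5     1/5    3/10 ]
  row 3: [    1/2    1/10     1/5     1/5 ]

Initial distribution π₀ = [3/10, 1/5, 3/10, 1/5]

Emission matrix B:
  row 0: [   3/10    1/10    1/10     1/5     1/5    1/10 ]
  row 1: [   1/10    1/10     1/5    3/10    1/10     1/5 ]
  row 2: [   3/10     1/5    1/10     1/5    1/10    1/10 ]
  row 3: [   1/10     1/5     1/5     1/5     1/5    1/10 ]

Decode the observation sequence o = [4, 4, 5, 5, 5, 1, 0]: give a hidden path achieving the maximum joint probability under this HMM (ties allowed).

t=0: δ = [6.000e-02, 2.000e-02, 3.000e-02, 4.000e-02]  (obs o_0=4)
t=1: δ = [4.000e-03, 1.800e-03, 1.800e-03, 3.600e-03]  ψ = [3, 0, 0, 0]  (obs o_1=4)
t=2: δ = [1.800e-04, 2.400e-04, 1.200e-04, 1.200e-04]  ψ = [3, 0, 0, 0]  (obs o_2=5)
t=3: δ = [7.200e-06, 1.440e-05, 5.400e-06, 5.400e-06]  ψ = [1, 1, 0, 0]  (obs o_3=5)
t=4: δ = [4.320e-07, 8.640e-07, 2.880e-07, 2.880e-07]  ψ = [1, 1, 1, 1]  (obs o_4=5)
t=5: δ = [2.592e-08, 2.592e-08, 3.456e-08, 3.456e-08]  ψ = [1, 1, 1, 1]  (obs o_5=1)
t=6: δ = [5.184e-09, 7.776e-10, 2.333e-09, 1.037e-09]  ψ = [3, 0, 0, 2]  (obs o_6=0)
backtrack: best end state = 0; path = [3, 0, 1, 1, 1, 3, 0]

path = [3, 0, 1, 1, 1, 3, 0]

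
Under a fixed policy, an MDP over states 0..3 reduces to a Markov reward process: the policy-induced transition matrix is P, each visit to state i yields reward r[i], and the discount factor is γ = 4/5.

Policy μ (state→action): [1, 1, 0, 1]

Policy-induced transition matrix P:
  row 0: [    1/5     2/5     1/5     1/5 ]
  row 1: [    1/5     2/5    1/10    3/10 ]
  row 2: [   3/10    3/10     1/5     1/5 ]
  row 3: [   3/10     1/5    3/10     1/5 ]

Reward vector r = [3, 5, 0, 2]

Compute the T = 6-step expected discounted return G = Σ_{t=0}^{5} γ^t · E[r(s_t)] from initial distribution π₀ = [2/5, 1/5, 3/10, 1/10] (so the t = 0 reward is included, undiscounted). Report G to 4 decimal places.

G = 10.1496

t=0: π = [0.4000, 0.2000, 0.3000, 0.1000], E[r] = 2.4000, γ^t·E[r] = 2.400000, running G = 2.400000
t=1: π = [0.2400, 0.3500, 0.1900, 0.2200], E[r] = 2.9100, γ^t·E[r] = 2.328000, running G = 4.728000
t=2: π = [0.2410, 0.3370, 0.1870, 0.2350], E[r] = 2.8780, γ^t·E[r] = 1.841920, running G = 6.569920
t=3: π = [0.2422, 0.3343, 0.1898, 0.2337], E[r] = 2.8655, γ^t·E[r] = 1.467136, running G = 8.037056
t=4: π = [0.2424, 0.3343, 0.1899, 0.2334], E[r] = 2.8653, γ^t·E[r] = 1.173631, running G = 9.210687
t=5: π = [0.2423, 0.3343, 0.1899, 0.2334], E[r] = 2.8655, γ^t·E[r] = 0.938956, running G = 10.149643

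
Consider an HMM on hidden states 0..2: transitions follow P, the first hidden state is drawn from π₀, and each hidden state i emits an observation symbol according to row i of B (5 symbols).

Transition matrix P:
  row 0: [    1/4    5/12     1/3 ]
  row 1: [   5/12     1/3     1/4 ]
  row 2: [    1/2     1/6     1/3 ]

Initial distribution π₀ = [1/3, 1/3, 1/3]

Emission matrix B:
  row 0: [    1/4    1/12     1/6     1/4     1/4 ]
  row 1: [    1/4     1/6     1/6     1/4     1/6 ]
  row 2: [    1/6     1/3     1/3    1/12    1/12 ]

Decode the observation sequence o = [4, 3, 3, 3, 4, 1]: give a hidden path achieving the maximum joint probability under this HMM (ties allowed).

t=0: δ = [8.333e-02, 5.556e-02, 2.778e-02]  (obs o_0=4)
t=1: δ = [5.787e-03, 8.681e-03, 2.315e-03]  ψ = [1, 0, 0]  (obs o_1=3)
t=2: δ = [9.042e-04, 7.234e-04, 1.808e-04]  ψ = [1, 1, 1]  (obs o_2=3)
t=3: δ = [7.535e-05, 9.419e-05, 2.512e-05]  ψ = [1, 0, 0]  (obs o_3=3)
t=4: δ = [9.811e-06, 5.233e-06, 2.093e-06]  ψ = [1, 0, 0]  (obs o_4=4)
t=5: δ = [2.044e-07, 6.814e-07, 1.090e-06]  ψ = [0, 0, 0]  (obs o_5=1)
backtrack: best end state = 2; path = [0, 1, 0, 1, 0, 2]

path = [0, 1, 0, 1, 0, 2]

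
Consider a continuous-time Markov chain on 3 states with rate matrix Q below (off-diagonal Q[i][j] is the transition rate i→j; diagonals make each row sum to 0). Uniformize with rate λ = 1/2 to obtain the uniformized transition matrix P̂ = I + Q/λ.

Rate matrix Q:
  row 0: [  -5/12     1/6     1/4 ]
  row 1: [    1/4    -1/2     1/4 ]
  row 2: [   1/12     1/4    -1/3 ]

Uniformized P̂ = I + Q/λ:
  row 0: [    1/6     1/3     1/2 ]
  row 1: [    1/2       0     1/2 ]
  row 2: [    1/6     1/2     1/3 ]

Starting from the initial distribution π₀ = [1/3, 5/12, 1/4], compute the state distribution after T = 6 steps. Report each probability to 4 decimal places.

π = [0.2675, 0.3040, 0.4286]

t=0: π = [0.3333, 0.4167, 0.2500]
t=1: π = [0.3056, 0.2361, 0.4583]
t=2: π = [0.2454, 0.3310, 0.4236]
t=3: π = [0.2770, 0.2936, 0.4294]
t=4: π = [0.2645, 0.3070, 0.4284]
t=5: π = [0.2690, 0.3024, 0.4286]
t=6: π = [0.2675, 0.3040, 0.4286]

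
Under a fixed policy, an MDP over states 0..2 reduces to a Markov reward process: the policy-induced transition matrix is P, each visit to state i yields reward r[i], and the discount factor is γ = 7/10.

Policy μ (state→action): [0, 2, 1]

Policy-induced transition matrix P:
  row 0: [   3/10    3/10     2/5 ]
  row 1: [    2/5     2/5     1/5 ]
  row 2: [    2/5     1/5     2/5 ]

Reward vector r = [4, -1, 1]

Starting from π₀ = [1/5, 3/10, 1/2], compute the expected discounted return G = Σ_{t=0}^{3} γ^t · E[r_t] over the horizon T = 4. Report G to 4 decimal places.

t=0: π = [0.2000, 0.3000, 0.5000], E[r] = 1.0000, γ^t·E[r] = 1.000000, running G = 1.000000
t=1: π = [0.3800, 0.2800, 0.3400], E[r] = 1.5800, γ^t·E[r] = 1.106000, running G = 2.106000
t=2: π = [0.3620, 0.2940, 0.3440], E[r] = 1.4980, γ^t·E[r] = 0.734020, running G = 2.840020
t=3: π = [0.3638, 0.2950, 0.3412], E[r] = 1.5014, γ^t·E[r] = 0.514980, running G = 3.355000

G = 3.3550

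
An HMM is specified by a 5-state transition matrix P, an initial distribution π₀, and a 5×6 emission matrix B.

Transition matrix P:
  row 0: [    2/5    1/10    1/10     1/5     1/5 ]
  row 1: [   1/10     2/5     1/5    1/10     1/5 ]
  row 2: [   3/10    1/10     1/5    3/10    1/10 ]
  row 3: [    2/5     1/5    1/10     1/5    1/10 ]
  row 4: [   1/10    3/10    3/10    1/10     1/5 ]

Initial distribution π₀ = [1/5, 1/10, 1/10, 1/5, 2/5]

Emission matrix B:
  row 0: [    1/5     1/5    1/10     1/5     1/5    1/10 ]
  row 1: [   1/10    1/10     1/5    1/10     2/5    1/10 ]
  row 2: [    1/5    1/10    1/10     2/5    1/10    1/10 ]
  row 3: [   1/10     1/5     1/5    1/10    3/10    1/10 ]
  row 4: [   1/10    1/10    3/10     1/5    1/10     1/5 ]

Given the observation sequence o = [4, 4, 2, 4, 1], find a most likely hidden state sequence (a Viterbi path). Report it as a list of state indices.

path = [1, 1, 1, 1, 1]

t=0: δ = [4.000e-02, 4.000e-02, 1.000e-02, 6.000e-02, 4.000e-02]  (obs o_0=4)
t=1: δ = [4.800e-03, 6.400e-03, 1.200e-03, 3.600e-03, 8.000e-04]  ψ = [3, 1, 4, 3, 0]  (obs o_1=4)
t=2: δ = [1.920e-04, 5.120e-04, 1.280e-04, 1.920e-04, 3.840e-04]  ψ = [0, 1, 1, 0, 1]  (obs o_2=2)
t=3: δ = [1.536e-05, 8.192e-05, 1.152e-05, 1.536e-05, 1.024e-05]  ψ = [0, 1, 4, 1, 1]  (obs o_3=4)
t=4: δ = [1.638e-06, 3.277e-06, 1.638e-06, 1.638e-06, 1.638e-06]  ψ = [1, 1, 1, 1, 1]  (obs o_4=1)
backtrack: best end state = 1; path = [1, 1, 1, 1, 1]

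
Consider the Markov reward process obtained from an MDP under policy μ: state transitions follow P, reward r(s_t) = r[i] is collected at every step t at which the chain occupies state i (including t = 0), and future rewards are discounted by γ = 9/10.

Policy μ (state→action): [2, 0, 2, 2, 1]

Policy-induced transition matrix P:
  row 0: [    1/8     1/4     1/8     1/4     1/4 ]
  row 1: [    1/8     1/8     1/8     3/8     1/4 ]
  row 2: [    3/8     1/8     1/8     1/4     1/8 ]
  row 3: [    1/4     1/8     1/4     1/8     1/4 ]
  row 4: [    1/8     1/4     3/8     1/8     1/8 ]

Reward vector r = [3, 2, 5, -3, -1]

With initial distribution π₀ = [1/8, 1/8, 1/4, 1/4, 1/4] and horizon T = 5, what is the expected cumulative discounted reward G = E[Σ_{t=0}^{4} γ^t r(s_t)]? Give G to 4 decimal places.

G = 4.4640

t=0: π = [0.1250, 0.1250, 0.2500, 0.2500, 0.2500], E[r] = 0.8750, γ^t·E[r] = 0.875000, running G = 0.875000
t=1: π = [0.2188, 0.1719, 0.2188, 0.2031, 0.1875], E[r] = 1.2969, γ^t·E[r] = 1.167188, running G = 2.042188
t=2: π = [0.2051, 0.1758, 0.1973, 0.2227, 0.1992], E[r] = 1.0859, γ^t·E[r] = 0.879609, running G = 2.921797
t=3: π = [0.2021, 0.1755, 0.2026, 0.2192, 0.2004], E[r] = 1.1125, γ^t·E[r] = 0.811048, running G = 3.732845
t=4: π = [0.2031, 0.1753, 0.2025, 0.2195, 0.1996], E[r] = 1.1143, γ^t·E[r] = 0.731125, running G = 4.463970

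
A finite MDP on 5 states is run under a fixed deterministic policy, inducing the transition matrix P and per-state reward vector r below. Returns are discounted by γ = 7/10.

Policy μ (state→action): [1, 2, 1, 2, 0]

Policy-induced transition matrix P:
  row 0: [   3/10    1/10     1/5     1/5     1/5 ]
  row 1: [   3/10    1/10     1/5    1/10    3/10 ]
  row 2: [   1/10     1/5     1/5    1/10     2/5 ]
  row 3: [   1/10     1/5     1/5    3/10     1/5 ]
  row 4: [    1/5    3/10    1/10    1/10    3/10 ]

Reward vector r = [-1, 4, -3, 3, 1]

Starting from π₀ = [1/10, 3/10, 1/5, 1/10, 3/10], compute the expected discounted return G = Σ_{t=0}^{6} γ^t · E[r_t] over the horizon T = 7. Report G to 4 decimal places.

t=0: π = [0.1000, 0.3000, 0.2000, 0.1000, 0.3000], E[r] = 1.1000, γ^t·E[r] = 1.100000, running G = 1.100000
t=1: π = [0.2100, 0.1900, 0.1700, 0.1300, 0.3000], E[r] = 0.7300, γ^t·E[r] = 0.511000, running G = 1.611000
t=2: π = [0.2100, 0.1900, 0.1700, 0.1470, 0.2830], E[r] = 0.7640, γ^t·E[r] = 0.374360, running G = 1.985360
t=3: π = [0.2083, 0.1883, 0.1717, 0.1504, 0.2813], E[r] = 0.7623, γ^t·E[r] = 0.261469, running G = 2.246829
t=4: π = [0.2075, 0.1885, 0.1719, 0.1509, 0.2813], E[r] = 0.7649, γ^t·E[r] = 0.183640, running G = 2.430469
t=5: π = [0.2073, 0.1885, 0.1719, 0.1509, 0.2814], E[r] = 0.7654, γ^t·E[r] = 0.128634, running G = 2.559103
t=6: π = [0.2073, 0.1885, 0.1719, 0.1509, 0.2814], E[r] = 0.7654, γ^t·E[r] = 0.090050, running G = 2.649153

G = 2.6492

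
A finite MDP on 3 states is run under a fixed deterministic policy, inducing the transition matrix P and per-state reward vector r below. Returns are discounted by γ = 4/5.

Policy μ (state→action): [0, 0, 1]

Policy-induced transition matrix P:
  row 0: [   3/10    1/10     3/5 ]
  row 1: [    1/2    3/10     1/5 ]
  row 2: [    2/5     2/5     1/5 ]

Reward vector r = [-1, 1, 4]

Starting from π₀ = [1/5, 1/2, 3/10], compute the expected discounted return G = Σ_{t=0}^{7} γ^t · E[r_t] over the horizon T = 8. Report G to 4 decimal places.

t=0: π = [0.2000, 0.5000, 0.3000], E[r] = 1.5000, γ^t·E[r] = 1.500000, running G = 1.500000
t=1: π = [0.4300, 0.2900, 0.2800], E[r] = 0.9800, γ^t·E[r] = 0.784000, running G = 2.284000
t=2: π = [0.3860, 0.2420, 0.3720], E[r] = 1.3440, γ^t·E[r] = 0.860160, running G = 3.144160
t=3: π = [0.3856, 0.2600, 0.3544], E[r] = 1.2920, γ^t·E[r] = 0.661504, running G = 3.805664
t=4: π = [0.3874, 0.2583, 0.3542], E[r] = 1.2878, γ^t·E[r] = 0.527499, running G = 4.333163
t=5: π = [0.3871, 0.2579, 0.3550], E[r] = 1.2908, γ^t·E[r] = 0.422954, running G = 4.756117
t=6: π = [0.3871, 0.2581, 0.3548], E[r] = 1.2903, γ^t·E[r] = 0.338254, running G = 5.094371
t=7: π = [0.3871, 0.2581, 0.3548], E[r] = 1.2903, γ^t·E[r] = 0.270596, running G = 5.364967

G = 5.3650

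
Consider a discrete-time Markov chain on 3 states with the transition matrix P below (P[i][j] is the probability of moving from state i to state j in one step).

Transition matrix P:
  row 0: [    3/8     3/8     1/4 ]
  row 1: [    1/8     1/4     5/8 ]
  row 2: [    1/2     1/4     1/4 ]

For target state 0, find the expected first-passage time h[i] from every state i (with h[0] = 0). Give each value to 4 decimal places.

h = [0.0000, 3.3846, 2.4615]

First-step conditioning: h[0] = 0; for i ≠ 0, h[i] = 1 + Σ_k P[i][k]·h[k].
  h[1] = 1 + 1/4·h[1] + 5/8·h[2]
  h[2] = 1 + 1/4·h[1] + 1/4·h[2]
Solving the 2×2 linear system over states ≠ 0 gives exactly h = [0, 44/13, 32/13] (h[0] = 0 is the target).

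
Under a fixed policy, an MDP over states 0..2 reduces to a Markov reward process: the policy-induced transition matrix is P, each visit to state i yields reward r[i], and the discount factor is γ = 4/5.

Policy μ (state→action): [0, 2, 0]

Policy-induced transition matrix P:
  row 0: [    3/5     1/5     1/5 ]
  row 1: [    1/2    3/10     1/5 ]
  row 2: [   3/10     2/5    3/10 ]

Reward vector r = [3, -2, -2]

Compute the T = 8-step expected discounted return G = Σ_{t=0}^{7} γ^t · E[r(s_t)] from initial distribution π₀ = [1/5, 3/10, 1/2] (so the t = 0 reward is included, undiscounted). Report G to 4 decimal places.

t=0: π = [0.2000, 0.3000, 0.5000], E[r] = -1.0000, γ^t·E[r] = -1.000000, running G = -1.000000
t=1: π = [0.4200, 0.3300, 0.2500], E[r] = 0.1000, γ^t·E[r] = 0.080000, running G = -0.920000
t=2: π = [0.4920, 0.2830, 0.2250], E[r] = 0.4600, γ^t·E[r] = 0.294400, running G = -0.625600
t=3: π = [0.5042, 0.2733, 0.2225], E[r] = 0.5210, γ^t·E[r] = 0.266752, running G = -0.358848
t=4: π = [0.5059, 0.2718, 0.2223], E[r] = 0.5296, γ^t·E[r] = 0.216924, running G = -0.141924
t=5: π = [0.5061, 0.2716, 0.2222], E[r] = 0.5307, γ^t·E[r] = 0.173903, running G = 0.031979
t=6: π = [0.5062, 0.2716, 0.2222], E[r] = 0.5308, γ^t·E[r] = 0.139158, running G = 0.171137
t=7: π = [0.5062, 0.2716, 0.2222], E[r] = 0.5309, γ^t·E[r] = 0.111330, running G = 0.282467

G = 0.2825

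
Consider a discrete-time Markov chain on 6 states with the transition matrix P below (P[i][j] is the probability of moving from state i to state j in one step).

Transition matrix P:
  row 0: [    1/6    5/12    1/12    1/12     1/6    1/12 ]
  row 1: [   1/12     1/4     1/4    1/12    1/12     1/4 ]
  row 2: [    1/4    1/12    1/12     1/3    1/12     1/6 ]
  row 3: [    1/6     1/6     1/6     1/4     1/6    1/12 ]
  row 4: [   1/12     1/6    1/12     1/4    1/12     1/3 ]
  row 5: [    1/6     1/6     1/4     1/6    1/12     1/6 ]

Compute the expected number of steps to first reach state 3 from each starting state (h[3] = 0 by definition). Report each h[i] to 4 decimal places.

h = [6.4400, 6.2052, 4.9418, 0.0000, 5.3433, 5.7459]

First-step conditioning: h[3] = 0; for i ≠ 3, h[i] = 1 + Σ_k P[i][k]·h[k].
  h[0] = 1 + 1/6·h[0] + 5/12·h[1] + 1/12·h[2] + 1/6·h[4] + 1/12·h[5]
  h[1] = 1 + 1/12·h[0] + 1/4·h[1] + 1/4·h[2] + 1/12·h[4] + 1/4·h[5]
  h[2] = 1 + 1/4·h[0] + 1/12·h[1] + 1/12·h[2] + 1/12·h[4] + 1/6·h[5]
  h[4] = 1 + 1/12·h[0] + 1/6·h[1] + 1/12·h[2] + 1/12·h[4] + 1/3·h[5]
  h[5] = 1 + 1/6·h[0] + 1/6·h[1] + 1/4·h[2] + 1/12·h[4] + 1/6·h[5]
Solving the 5×5 linear system over states ≠ 3 gives exactly h = [103768/16113, 33328/5371, 79628/16113, 0, 86096/16113, 92584/16113] (h[3] = 0 is the target).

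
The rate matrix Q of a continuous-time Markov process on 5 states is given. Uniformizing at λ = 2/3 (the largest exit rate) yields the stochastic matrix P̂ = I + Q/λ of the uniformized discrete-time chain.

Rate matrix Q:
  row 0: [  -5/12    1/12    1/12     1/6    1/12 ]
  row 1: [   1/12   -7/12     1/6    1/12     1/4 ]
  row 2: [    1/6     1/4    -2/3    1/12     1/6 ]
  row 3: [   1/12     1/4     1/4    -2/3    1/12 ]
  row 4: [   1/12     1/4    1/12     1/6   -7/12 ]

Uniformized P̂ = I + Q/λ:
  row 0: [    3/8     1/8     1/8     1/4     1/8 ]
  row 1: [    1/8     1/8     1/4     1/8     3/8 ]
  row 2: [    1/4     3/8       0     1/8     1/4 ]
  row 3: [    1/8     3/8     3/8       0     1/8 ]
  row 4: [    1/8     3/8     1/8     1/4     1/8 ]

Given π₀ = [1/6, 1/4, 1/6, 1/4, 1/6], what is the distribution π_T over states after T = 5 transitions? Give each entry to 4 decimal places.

t=0: π = [0.1667, 0.2500, 0.1667, 0.2500, 0.1667]
t=1: π = [0.1875, 0.2708, 0.1979, 0.1354, 0.2083]
t=2: π = [0.1966, 0.2604, 0.1680, 0.1576, 0.2174]
t=3: π = [0.1951, 0.2607, 0.1759, 0.1571, 0.2111]
t=4: π = [0.1958, 0.2610, 0.1749, 0.1561, 0.2122]
t=5: π = [0.1958, 0.2608, 0.1748, 0.1565, 0.2121]

π = [0.1958, 0.2608, 0.1748, 0.1565, 0.2121]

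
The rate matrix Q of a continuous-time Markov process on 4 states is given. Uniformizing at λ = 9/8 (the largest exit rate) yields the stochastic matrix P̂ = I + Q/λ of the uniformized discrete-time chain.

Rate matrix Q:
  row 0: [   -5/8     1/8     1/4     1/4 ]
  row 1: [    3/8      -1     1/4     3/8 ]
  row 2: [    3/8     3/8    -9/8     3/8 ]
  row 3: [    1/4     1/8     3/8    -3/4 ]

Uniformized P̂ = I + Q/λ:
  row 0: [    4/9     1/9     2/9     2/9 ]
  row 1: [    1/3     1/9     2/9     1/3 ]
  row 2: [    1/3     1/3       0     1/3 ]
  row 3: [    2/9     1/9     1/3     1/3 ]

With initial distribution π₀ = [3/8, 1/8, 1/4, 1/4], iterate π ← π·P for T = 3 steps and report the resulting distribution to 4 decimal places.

π = [0.3383, 0.1581, 0.2080, 0.2956]

t=0: π = [0.3750, 0.1250, 0.2500, 0.2500]
t=1: π = [0.3472, 0.1667, 0.1944, 0.2917]
t=2: π = [0.3395, 0.1543, 0.2114, 0.2948]
t=3: π = [0.3383, 0.1581, 0.2080, 0.2956]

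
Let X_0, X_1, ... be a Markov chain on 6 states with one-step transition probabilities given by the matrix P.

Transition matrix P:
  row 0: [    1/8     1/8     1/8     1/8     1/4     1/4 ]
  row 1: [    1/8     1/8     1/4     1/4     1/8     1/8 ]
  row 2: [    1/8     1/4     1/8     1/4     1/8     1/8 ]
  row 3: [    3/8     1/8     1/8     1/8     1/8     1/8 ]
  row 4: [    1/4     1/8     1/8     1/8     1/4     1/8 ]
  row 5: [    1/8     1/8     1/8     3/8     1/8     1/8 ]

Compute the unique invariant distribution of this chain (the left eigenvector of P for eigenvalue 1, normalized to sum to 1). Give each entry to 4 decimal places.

π = [0.1959, 0.1429, 0.1429, 0.1981, 0.1708, 0.1495]

Balance equations π_j = Σ_i π_i·P[i][j]:
  π_0 = 1/8·π_0 + 1/8·π_1 + 1/8·π_2 + 3/8·π_3 + 1/4·π_4 + 1/8·π_5
  π_1 = 1/8·π_0 + 1/8·π_1 + 1/4·π_2 + 1/8·π_3 + 1/8·π_4 + 1/8·π_5
  π_2 = 1/8·π_0 + 1/4·π_1 + 1/8·π_2 + 1/8·π_3 + 1/8·π_4 + 1/8·π_5
  π_3 = 1/8·π_0 + 1/4·π_1 + 1/4·π_2 + 1/8·π_3 + 1/8·π_4 + 3/8·π_5
  π_4 = 1/4·π_0 + 1/8·π_1 + 1/8·π_2 + 1/8·π_3 + 1/4·π_4 + 1/8·π_5
  normalize: π_0 + π_1 + π_2 + π_3 + π_4 + π_5 = 1
Solving the linear system gives exactly π = [19/97, 1/7, 1/7, 269/1358, 116/679, 29/194].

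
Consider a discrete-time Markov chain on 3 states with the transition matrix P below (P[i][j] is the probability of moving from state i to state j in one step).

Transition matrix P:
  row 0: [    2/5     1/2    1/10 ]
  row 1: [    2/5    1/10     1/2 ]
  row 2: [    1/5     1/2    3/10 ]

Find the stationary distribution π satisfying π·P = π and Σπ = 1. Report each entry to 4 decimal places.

Balance equations π_j = Σ_i π_i·P[i][j]:
  π_0 = 2/5·π_0 + 2/5·π_1 + 1/5·π_2
  π_1 = 1/2·π_0 + 1/10·π_1 + 1/2·π_2
  normalize: π_0 + π_1 + π_2 = 1
Solving the linear system gives exactly π = [19/56, 5/14, 17/56].

π = [0.3393, 0.3571, 0.3036]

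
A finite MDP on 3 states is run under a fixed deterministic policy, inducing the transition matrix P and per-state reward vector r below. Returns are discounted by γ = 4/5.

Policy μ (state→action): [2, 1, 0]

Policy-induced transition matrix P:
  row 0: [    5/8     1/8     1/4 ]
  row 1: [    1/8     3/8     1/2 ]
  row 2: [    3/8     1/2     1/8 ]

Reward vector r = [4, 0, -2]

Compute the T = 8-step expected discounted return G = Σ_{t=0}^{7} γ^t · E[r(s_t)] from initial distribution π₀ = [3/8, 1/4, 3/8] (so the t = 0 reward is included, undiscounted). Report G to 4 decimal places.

t=0: π = [0.3750, 0.2500, 0.3750], E[r] = 0.7500, γ^t·E[r] = 0.750000, running G = 0.750000
t=1: π = [0.4063, 0.3281, 0.2656], E[r] = 1.0938, γ^t·E[r] = 0.875000, running G = 1.625000
t=2: π = [0.3945, 0.3066, 0.2988], E[r] = 0.9805, γ^t·E[r] = 0.627500, running G = 2.252500
t=3: π = [0.3970, 0.3137, 0.2893], E[r] = 1.0093, γ^t·E[r] = 0.516750, running G = 2.769250
t=4: π = [0.3958, 0.3119, 0.2923], E[r] = 0.9987, γ^t·E[r] = 0.409075, running G = 3.178325
t=5: π = [0.3960, 0.3126, 0.2914], E[r] = 1.0010, γ^t·E[r] = 0.328008, running G = 3.506333
t=6: π = [0.3958, 0.3124, 0.2917], E[r] = 1.0000, γ^t·E[r] = 0.262135, running G = 3.768467
t=7: π = [0.3959, 0.3125, 0.2916], E[r] = 1.0001, γ^t·E[r] = 0.209740, running G = 3.978208

G = 3.9782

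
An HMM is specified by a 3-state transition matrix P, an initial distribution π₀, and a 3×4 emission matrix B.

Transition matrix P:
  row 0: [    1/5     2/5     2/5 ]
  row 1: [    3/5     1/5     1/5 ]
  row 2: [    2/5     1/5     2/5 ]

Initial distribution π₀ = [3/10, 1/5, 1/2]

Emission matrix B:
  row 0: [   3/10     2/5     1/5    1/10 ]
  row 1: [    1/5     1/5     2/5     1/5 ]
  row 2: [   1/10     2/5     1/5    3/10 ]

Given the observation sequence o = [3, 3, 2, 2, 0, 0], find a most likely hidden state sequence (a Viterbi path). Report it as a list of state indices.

t=0: δ = [3.000e-02, 4.000e-02, 1.500e-01]  (obs o_0=3)
t=1: δ = [6.000e-03, 6.000e-03, 1.800e-02]  ψ = [2, 2, 2]  (obs o_1=3)
t=2: δ = [1.440e-03, 1.440e-03, 1.440e-03]  ψ = [2, 2, 2]  (obs o_2=2)
t=3: δ = [1.728e-04, 2.304e-04, 1.152e-04]  ψ = [1, 0, 0]  (obs o_3=2)
t=4: δ = [4.147e-05, 1.382e-05, 6.912e-06]  ψ = [1, 0, 0]  (obs o_4=0)
t=5: δ = [2.488e-06, 3.318e-06, 1.659e-06]  ψ = [0, 0, 0]  (obs o_5=0)
backtrack: best end state = 1; path = [2, 2, 0, 1, 0, 1]

path = [2, 2, 0, 1, 0, 1]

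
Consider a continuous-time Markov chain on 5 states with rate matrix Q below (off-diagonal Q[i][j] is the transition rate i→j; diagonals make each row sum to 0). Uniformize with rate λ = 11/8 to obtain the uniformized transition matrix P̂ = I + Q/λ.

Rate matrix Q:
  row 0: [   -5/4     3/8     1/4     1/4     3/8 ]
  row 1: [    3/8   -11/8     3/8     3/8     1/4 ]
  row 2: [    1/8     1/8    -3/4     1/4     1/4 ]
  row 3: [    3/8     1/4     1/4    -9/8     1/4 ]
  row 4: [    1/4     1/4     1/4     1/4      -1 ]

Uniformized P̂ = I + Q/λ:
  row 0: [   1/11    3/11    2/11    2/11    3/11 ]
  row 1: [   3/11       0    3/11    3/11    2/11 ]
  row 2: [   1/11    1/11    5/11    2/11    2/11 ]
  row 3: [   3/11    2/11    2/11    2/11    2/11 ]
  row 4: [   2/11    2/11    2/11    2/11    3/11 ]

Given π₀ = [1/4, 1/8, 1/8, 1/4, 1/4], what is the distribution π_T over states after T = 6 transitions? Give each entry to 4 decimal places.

π = [0.1728, 0.1465, 0.2683, 0.1951, 0.2173]

t=0: π = [0.2500, 0.1250, 0.1250, 0.2500, 0.2500]
t=1: π = [0.1818, 0.1705, 0.2273, 0.1932, 0.2273]
t=2: π = [0.1777, 0.1467, 0.2593, 0.1973, 0.2190]
t=3: π = [0.1734, 0.1477, 0.2659, 0.1952, 0.2179]
t=4: π = [0.1731, 0.1465, 0.2678, 0.1952, 0.2174]
t=5: π = [0.1728, 0.1466, 0.2682, 0.1951, 0.2173]
t=6: π = [0.1728, 0.1465, 0.2683, 0.1951, 0.2173]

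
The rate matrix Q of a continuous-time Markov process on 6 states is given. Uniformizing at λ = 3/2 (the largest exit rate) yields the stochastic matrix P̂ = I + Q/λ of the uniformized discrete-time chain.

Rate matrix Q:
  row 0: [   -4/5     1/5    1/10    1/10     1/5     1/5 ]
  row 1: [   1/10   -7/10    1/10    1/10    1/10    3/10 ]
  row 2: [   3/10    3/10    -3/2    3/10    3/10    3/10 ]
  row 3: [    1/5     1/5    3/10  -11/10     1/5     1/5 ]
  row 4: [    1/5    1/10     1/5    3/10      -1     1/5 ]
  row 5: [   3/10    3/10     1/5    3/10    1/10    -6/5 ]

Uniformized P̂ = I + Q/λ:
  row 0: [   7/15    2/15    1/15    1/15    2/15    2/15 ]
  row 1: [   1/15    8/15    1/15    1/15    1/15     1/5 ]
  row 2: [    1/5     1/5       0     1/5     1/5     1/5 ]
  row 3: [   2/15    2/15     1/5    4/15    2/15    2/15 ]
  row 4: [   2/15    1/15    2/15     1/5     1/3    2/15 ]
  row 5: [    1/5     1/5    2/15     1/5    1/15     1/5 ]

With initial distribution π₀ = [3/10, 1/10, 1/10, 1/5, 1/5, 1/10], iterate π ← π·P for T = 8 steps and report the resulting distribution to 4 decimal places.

t=0: π = [0.3000, 0.1000, 0.1000, 0.2000, 0.2000, 0.1000]
t=1: π = [0.2400, 0.1733, 0.1067, 0.1600, 0.1667, 0.1533]
t=2: π = [0.2191, 0.2089, 0.1022, 0.1556, 0.1520, 0.1622]
t=3: π = [0.2101, 0.2244, 0.1015, 0.1533, 0.1458, 0.1649]
t=4: π = [0.2062, 0.2311, 0.1011, 0.1523, 0.1433, 0.1661]
t=5: π = [0.2045, 0.2340, 0.1009, 0.1518, 0.1423, 0.1665]
t=6: π = [0.2037, 0.2353, 0.1008, 0.1517, 0.1418, 0.1668]
t=7: π = [0.2034, 0.2358, 0.1007, 0.1516, 0.1416, 0.1669]
t=8: π = [0.2032, 0.2361, 0.1007, 0.1515, 0.1415, 0.1669]

π = [0.2032, 0.2361, 0.1007, 0.1515, 0.1415, 0.1669]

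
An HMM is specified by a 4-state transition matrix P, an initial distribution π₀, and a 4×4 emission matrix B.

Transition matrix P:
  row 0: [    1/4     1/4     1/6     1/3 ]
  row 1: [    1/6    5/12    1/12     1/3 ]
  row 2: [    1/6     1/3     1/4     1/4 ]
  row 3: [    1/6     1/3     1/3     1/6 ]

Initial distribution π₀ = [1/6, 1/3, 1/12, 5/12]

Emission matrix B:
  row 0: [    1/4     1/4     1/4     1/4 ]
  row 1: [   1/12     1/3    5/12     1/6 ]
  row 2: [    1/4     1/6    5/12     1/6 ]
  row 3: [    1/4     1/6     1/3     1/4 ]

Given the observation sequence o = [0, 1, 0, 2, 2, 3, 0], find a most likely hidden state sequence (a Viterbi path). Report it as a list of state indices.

path = [3, 1, 3, 1, 1, 3, 2]

t=0: δ = [4.167e-02, 2.778e-02, 2.083e-02, 1.042e-01]  (obs o_0=0)
t=1: δ = [4.340e-03, 1.157e-02, 5.787e-03, 2.894e-03]  ψ = [3, 3, 3, 3]  (obs o_1=1)
t=2: δ = [4.823e-04, 4.019e-04, 3.617e-04, 9.645e-04]  ψ = [1, 1, 2, 1]  (obs o_2=0)
t=3: δ = [4.019e-05, 1.340e-04, 1.340e-04, 5.358e-05]  ψ = [3, 3, 3, 0]  (obs o_3=2)
t=4: δ = [5.582e-06, 2.326e-05, 1.395e-05, 1.488e-05]  ψ = [1, 1, 2, 1]  (obs o_4=2)
t=5: δ = [9.690e-07, 1.615e-06, 8.269e-07, 1.938e-06]  ψ = [1, 1, 3, 1]  (obs o_5=3)
t=6: δ = [8.075e-08, 5.608e-08, 1.615e-07, 1.346e-07]  ψ = [3, 1, 3, 1]  (obs o_6=0)
backtrack: best end state = 2; path = [3, 1, 3, 1, 1, 3, 2]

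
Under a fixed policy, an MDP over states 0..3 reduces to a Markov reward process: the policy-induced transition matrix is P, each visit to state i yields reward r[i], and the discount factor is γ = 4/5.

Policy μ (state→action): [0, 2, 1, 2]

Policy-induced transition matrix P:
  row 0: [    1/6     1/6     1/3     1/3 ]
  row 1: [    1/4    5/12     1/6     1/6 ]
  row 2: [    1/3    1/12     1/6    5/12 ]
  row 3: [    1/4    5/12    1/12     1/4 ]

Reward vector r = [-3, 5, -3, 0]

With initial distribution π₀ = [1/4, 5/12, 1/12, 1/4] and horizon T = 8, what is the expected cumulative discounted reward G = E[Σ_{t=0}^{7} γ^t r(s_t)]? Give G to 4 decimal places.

t=0: π = [0.2500, 0.4167, 0.0833, 0.2500], E[r] = 1.0833, γ^t·E[r] = 1.083333, running G = 1.083333
t=1: π = [0.2361, 0.3264, 0.1875, 0.2500], E[r] = 0.3611, γ^t·E[r] = 0.288889, running G = 1.372222
t=2: π = [0.2459, 0.2951, 0.1852, 0.2737], E[r] = 0.1823, γ^t·E[r] = 0.116667, running G = 1.488889
t=3: π = [0.2449, 0.2935, 0.1848, 0.2768], E[r] = 0.1779, γ^t·E[r] = 0.091086, running G = 1.579975
t=4: π = [0.2450, 0.2938, 0.1844, 0.2768], E[r] = 0.1808, γ^t·E[r] = 0.074067, running G = 1.654043
t=5: π = [0.2450, 0.2939, 0.1844, 0.2767], E[r] = 0.1816, γ^t·E[r] = 0.059491, running G = 1.713534
t=6: π = [0.2450, 0.2940, 0.1844, 0.2767], E[r] = 0.1816, γ^t·E[r] = 0.047598, running G = 1.761132
t=7: π = [0.2450, 0.2939, 0.1844, 0.2767], E[r] = 0.1816, γ^t·E[r] = 0.038076, running G = 1.799208

G = 1.7992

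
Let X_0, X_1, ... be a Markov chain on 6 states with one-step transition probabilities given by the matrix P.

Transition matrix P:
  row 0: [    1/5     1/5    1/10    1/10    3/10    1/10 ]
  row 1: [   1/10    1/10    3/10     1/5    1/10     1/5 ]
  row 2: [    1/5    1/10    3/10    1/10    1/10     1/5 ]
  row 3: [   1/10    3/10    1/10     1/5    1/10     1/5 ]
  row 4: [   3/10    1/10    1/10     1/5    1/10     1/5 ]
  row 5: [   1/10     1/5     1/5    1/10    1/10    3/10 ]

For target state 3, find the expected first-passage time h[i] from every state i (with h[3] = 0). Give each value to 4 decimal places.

h = [7.6168, 7.0870, 7.8487, 0.0000, 7.0407, 7.7899]

First-step conditioning: h[3] = 0; for i ≠ 3, h[i] = 1 + Σ_k P[i][k]·h[k].
  h[0] = 1 + 1/5·h[0] + 1/5·h[1] + 1/10·h[2] + 3/10·h[4] + 1/10·h[5]
  h[1] = 1 + 1/10·h[0] + 1/10·h[1] + 3/10·h[2] + 1/10·h[4] + 1/5·h[5]
  h[2] = 1 + 1/5·h[0] + 1/10·h[1] + 3/10·h[2] + 1/10·h[4] + 1/5·h[5]
  h[4] = 1 + 3/10·h[0] + 1/10·h[1] + 1/10·h[2] + 1/10·h[4] + 1/5·h[5]
  h[5] = 1 + 1/10·h[0] + 1/5·h[1] + 1/5·h[2] + 1/10·h[4] + 3/10·h[5]
Solving the 5×5 linear system over states ≠ 3 gives exactly h = [21350/2803, 19865/2803, 22000/2803, 0, 19735/2803, 21835/2803] (h[3] = 0 is the target).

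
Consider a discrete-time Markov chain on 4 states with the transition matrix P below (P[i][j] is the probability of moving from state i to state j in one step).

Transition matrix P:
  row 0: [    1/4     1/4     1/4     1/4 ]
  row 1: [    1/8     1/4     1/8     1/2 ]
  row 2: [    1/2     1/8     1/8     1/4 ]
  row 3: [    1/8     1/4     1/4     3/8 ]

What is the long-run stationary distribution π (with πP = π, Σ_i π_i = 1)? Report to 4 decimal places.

Balance equations π_j = Σ_i π_i·P[i][j]:
  π_0 = 1/4·π_0 + 1/8·π_1 + 1/2·π_2 + 1/8·π_3
  π_1 = 1/4·π_0 + 1/4·π_1 + 1/8·π_2 + 1/4·π_3
  π_2 = 1/4·π_0 + 1/8·π_1 + 1/8·π_2 + 1/4·π_3
  normalize: π_0 + π_1 + π_2 + π_3 = 1
Solving the linear system gives exactly π = [113/497, 16/71, 14/71, 174/497].

π = [0.2274, 0.2254, 0.1972, 0.3501]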